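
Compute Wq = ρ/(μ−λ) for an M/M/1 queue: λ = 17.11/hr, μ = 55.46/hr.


ρ = 17.11/55.46 = 0.3085
Wq = ρ/(μ−λ) = 0.3085/(55.46 − 17.11) = 0.3085/38.35 = 0.008045 hr

Final: 0.008045 hr


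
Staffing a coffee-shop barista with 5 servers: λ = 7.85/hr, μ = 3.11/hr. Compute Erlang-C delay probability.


a = λ/μ = 2.5241; ρ = a/5 = 0.5048
P₀ = 0.078091 (from M/M/c formula)
C(c,a) = [a^c/(c!(1−ρ))]·P₀ = [102.45811/(120·0.4952)]·0.078091
= 1.72427·0.078091 = 0.134650

Final: 0.134650


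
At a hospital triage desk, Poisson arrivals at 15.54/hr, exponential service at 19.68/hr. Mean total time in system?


W = 1/(μ−λ) = 1/(19.68 − 15.54) = 1/4.14 = 0.2415 hr

Final: 0.2415 hr


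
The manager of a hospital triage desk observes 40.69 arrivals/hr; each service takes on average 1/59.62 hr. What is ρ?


ρ = λ/μ = 40.69/59.62 = 0.6825

Final: 0.6825


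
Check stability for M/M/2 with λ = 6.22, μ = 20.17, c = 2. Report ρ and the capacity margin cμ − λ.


Total capacity cμ = 2·20.17 = 40.34/hr
ρ = λ/(cμ) = 6.22/40.34 = 0.1542
Stable ⇔ ρ < 1: YES
Spare capacity = cμ − λ = 40.34 − 6.22 = 34.12/hr

Final: ρ = 0.1542; stable; margin = 34.12/hr


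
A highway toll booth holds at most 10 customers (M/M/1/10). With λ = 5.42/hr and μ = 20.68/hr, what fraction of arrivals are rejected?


ρ = λ/μ = 5.42/20.68 = 0.2621
P_K = (1−ρ)ρ^K/(1−ρ^(K+1)) = (0.7379·0.000001529)/(1 − 0.0000004008)
= 0.000001128/1.000000 = 0.000001128

Final: 0.000001128


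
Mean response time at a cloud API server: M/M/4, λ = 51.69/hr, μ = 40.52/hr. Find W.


a = 1.2757; ρ = 0.3189; P₀ = 0.277984
Lq = P₀·a^c·ρ/(c!(1−ρ)²) = 0.02109
Wq = Lq/λ = 0.02109/51.69 = 0.0004080 hr
W = Wq + 1/μ = 0.0004080 + 0.02468 = 0.02509 hr

Final: 0.02509 hr


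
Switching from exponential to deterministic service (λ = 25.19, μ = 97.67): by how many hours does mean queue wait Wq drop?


ρ = 25.19/97.67 = 0.2579
Wq(M/M/1) = ρ/(μ−λ) = 0.2579/72.48 = 0.003558 hr
Wq(M/D/1) = ρ/(2(μ−λ)) = 0.001779 hr
Savings = 0.003558 − 0.001779 = 0.001779 hr

Final: 0.001779 hr


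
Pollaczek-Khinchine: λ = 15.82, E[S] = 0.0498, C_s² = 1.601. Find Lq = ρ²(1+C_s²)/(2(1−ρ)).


ρ = λ·E[S] = 15.82·0.0498 = 0.7878
Lq = ρ²(1+C_s²)/(2(1−ρ)) = 0.6207·(1+1.601)/(2·0.2122)
= 0.6207·2.6010/0.4243 = 3.80461

Final: 3.80461


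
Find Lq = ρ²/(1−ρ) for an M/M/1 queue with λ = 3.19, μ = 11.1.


ρ = 3.19/11.1 = 0.2874
Lq = ρ²/(1−ρ) = 0.08259/0.7126 = 0.1159

Final: 0.1159


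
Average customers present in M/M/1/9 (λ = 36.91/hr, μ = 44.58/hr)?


ρ = 36.91/44.58 = 0.8279
L = ρ[1 − (K+1)ρ^K + Kρ^(K+1)] / [(1−ρ)(1−ρ^(K+1))]
Numerator: 0.8279·(1 − 10·0.182825 + 9·0.151370) = 0.442191
Denominator: (0.1721)·(0.848630) = 0.146007
L = 0.442191/0.146007 = 3.0286

Final: 3.0286


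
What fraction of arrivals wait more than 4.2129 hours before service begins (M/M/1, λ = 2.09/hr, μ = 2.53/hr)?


ρ = 2.09/2.53 = 0.8261
P(Wq > t) = ρ·e^{−(μ−λ)t} = 0.8261·e^{−1.8537}
= 0.8261·0.156660 = 0.129415

Final: 0.129415


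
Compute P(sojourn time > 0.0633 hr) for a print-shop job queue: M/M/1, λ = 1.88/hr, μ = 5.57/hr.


W ~ Exponential(μ−λ) for M/M/1.
μ − λ = 5.57 − 1.88 = 3.6900
P(W > t) = e^{−(μ−λ)t} = e^{−0.2336} = 0.791697

Final: 0.791697


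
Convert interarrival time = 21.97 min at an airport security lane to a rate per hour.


λ = 1/(interarrival time) in consistent units.
1 hour = 60 min, so λ = 60/21.97 = 2.7310 per hour

Final: 2.7310 /hr


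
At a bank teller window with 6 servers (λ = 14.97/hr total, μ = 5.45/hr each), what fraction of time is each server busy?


ρ = λ/(cμ) = 14.97/(6·5.45) = 14.97/32.70 = 0.4578

Final: 0.4578


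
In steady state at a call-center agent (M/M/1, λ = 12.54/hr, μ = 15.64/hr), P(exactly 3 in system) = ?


ρ = 12.54/15.64 = 0.8018
P_n = (1−ρ)·ρ^n = (1 − 0.8018)·0.8018^3 = 0.1982·0.515445 = 0.102166

Final: 0.102166


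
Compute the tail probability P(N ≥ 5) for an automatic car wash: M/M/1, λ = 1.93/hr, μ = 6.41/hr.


ρ = 1.93/6.41 = 0.3011
P(N ≥ n) = ρ^n = 0.3011^5 = 0.002475

Final: 0.002475


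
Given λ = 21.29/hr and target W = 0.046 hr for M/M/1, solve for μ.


W = 1/(μ−λ) ⇒ μ − λ = 1/W = 1/0.046 = 21.7391
μ = λ + 1/W = 21.29 + 21.7391 = 43.0291 per hr

Final: 43.0291 /hr


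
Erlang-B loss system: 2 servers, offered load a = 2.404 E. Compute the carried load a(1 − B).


B(2,2.404) = 0.459134 (Erlang-B)
Carried load = a(1 − B) = 2.404·(1 − 0.459134) = 2.404·0.540866 = 1.3002 E

Final: 1.3002 Erlangs


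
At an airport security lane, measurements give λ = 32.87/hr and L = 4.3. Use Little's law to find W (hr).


W = L/λ = 4.3/32.87 = 0.1308 hr

Final: 0.1308 hr


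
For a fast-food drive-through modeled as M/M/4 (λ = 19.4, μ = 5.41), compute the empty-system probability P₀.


a = λ/μ = 19.4/5.41 = 3.5860; ρ = a/c = 0.8965
Σ_{k=0}^{3} a^k/k! (terms k=0..3) = 1.00000 + 3.58595 + 6.42953 + 7.68532 = 18.70080
Tail: a^4/(4!(1−ρ)) = 165.35520/(24·0.1035) = 66.56039
P₀ = 1/(18.70080 + 66.56039) = 1/85.26119 = 0.011729

Final: 0.011729


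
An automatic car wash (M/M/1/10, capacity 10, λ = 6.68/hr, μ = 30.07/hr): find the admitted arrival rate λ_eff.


ρ = 0.2221; P_K = (1−ρ)ρ^10/(1−ρ^11) = 0.0000002277
λ_eff = λ(1 − P_K) = 6.68·(1 − 0.0000002277) = 6.68·1.000000 = 6.6800 /hr

Final: 6.6800 /hr


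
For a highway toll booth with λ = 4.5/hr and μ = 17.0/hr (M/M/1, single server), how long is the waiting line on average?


ρ = 4.5/17.0 = 0.2647
Lq = ρ²/(1−ρ) = 0.07007/0.7353 = 0.09529

Final: 0.09529


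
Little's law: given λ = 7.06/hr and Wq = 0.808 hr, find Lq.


Lq = λWq = 7.06·0.808 = 5.7045

Final: 5.7045


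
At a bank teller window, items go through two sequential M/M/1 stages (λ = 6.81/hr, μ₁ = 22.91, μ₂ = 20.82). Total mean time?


Each node sees arrival rate λ = 6.81/hr (tandem ⇒ throughput preserved).
W₁ = 1/(μ₁−λ) = 1/(22.91−6.81) = 0.06211 hr
W₂ = 1/(μ₂−λ) = 1/(20.82−6.81) = 0.07138 hr
W_total = W₁ + W₂ = 0.06211 + 0.07138 = 0.13349 hr

Final: 0.13349 hr


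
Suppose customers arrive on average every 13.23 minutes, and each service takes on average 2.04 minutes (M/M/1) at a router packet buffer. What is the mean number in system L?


λ = 60/13.23 = 4.5351 /hr
μ = 60/2.04 = 29.4118 /hr
ρ = λ/μ = 4.5351/29.4118 = 0.1542
L = ρ/(1−ρ) = 0.1542/0.8458 = 0.1823

Final: 0.1823


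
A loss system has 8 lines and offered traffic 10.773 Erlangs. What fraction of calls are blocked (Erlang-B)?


B(c,a) = (a^c/c!) / Σ_{k=0}^{c} a^k/k!
a^8/8! = 4499.588056
Σ terms (k=0..8): 1.00000 + 10.77300 + 58.02876 + 208.38129 + 561.22292 + 1209.21090 + 2171.13817 + 3341.38164 + 4499.58806 = 12060.724746
B = 4499.588056/12060.724746 = 0.373078

Final: 0.373078


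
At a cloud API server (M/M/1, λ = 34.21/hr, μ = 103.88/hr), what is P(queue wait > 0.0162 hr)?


ρ = 34.21/103.88 = 0.3293
P(Wq > t) = ρ·e^{−(μ−λ)t} = 0.3293·e^{−1.1287}
= 0.3293·0.323468 = 0.106525

Final: 0.106525


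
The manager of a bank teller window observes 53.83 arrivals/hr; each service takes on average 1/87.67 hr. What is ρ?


ρ = λ/μ = 53.83/87.67 = 0.6140

Final: 0.6140


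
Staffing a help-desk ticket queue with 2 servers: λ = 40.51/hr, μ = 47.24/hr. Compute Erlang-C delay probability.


a = λ/μ = 0.8575; ρ = a/2 = 0.4288
P₀ = 0.399807 (from M/M/c formula)
C(c,a) = [a^c/(c!(1−ρ))]·P₀ = [0.73537/(2·0.5712)]·0.399807
= 0.64367·0.399807 = 0.257343

Final: 0.257343


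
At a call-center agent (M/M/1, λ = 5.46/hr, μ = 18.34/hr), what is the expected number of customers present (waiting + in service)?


ρ = λ/μ = 5.46/18.34 = 0.2977
L = ρ/(1−ρ) = 0.2977/(1 − 0.2977) = 0.2977/0.7023 = 0.4239

Final: 0.4239


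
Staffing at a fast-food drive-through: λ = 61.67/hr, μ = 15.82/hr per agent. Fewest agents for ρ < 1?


Stability requires cμ > λ ⇔ c > λ/μ.
λ/μ = 61.67/15.82 = 3.8982
Minimum integer c = ⌊3.8982⌋ + 1 = 4
Check: 4·15.82 = 63.28 > 61.67, while 3·15.82 = 47.46 ≤ 61.67

Final: 4 servers


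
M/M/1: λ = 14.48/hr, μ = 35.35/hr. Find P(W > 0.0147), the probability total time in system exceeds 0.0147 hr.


W ~ Exponential(μ−λ) for M/M/1.
μ − λ = 35.35 − 14.48 = 20.8700
P(W > t) = e^{−(μ−λ)t} = e^{−0.3068} = 0.735806

Final: 0.735806


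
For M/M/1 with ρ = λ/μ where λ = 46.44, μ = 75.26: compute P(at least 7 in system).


ρ = 46.44/75.26 = 0.6171
P(N ≥ n) = ρ^n = 0.6171^7 = 0.034064

Final: 0.034064


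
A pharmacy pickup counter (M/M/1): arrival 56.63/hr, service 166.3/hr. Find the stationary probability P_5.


ρ = 56.63/166.3 = 0.3405
P_n = (1−ρ)·ρ^n = (1 − 0.3405)·0.3405^5 = 0.6595·0.004579 = 0.003020

Final: 0.003020


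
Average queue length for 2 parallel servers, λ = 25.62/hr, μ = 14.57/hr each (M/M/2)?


a = λ/μ = 1.7584; ρ = a/2 = 0.8792
P₀ = 0.064280
Lq = P₀·a^c·ρ / (c!·(1−ρ)²) = 0.064280·3.09200·0.8792/(2·0.01459)
= 5.98786

Final: 5.98786


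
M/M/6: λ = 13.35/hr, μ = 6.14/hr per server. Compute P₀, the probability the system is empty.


a = λ/μ = 13.35/6.14 = 2.1743; ρ = a/c = 0.3624
Σ_{k=0}^{5} a^k/k! (terms k=0..5) = 1.00000 + 2.17427 + 2.36372 + 1.71312 + 0.93119 + 0.40493 = 8.58723
Tail: a^6/(6!(1−ρ)) = 105.65191/(720·0.6376) = 0.23013
P₀ = 1/(8.58723 + 0.23013) = 1/8.81737 = 0.113413

Final: 0.113413


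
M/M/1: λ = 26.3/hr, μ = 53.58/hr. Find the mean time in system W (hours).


W = 1/(μ−λ) = 1/(53.58 − 26.3) = 1/27.28 = 0.03666 hr

Final: 0.03666 hr


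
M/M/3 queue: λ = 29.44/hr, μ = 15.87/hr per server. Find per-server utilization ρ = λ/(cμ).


ρ = λ/(cμ) = 29.44/(3·15.87) = 29.44/47.61 = 0.6184

Final: 0.6184


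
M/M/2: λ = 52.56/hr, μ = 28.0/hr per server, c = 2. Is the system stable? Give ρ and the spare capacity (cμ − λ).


Total capacity cμ = 2·28.0 = 56.00/hr
ρ = λ/(cμ) = 52.56/56.00 = 0.9386
Stable ⇔ ρ < 1: YES
Spare capacity = cμ − λ = 56.00 − 52.56 = 3.44/hr

Final: ρ = 0.9386; stable; margin = 3.44/hr


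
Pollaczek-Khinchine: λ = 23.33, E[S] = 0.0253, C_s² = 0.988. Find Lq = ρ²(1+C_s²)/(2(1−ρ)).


ρ = λ·E[S] = 23.33·0.0253 = 0.5902
Lq = ρ²(1+C_s²)/(2(1−ρ)) = 0.3484·(1+0.988)/(2·0.4098)
= 0.3484·1.9880/0.8195 = 0.84516

Final: 0.84516


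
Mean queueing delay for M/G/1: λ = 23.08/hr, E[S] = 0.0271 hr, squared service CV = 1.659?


ρ = λ·E[S] = 23.08·0.0271 = 0.6255
E[S²] = E[S]²(1+C_s²) = 0.0271²·(1+1.659) = 0.001953
Wq = λ·E[S²]/(2(1−ρ)) = 23.08·0.001953/(2·0.3745) = 0.06017 hr

Final: 0.06017 hr


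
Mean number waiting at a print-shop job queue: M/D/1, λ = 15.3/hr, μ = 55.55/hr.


ρ = 15.3/55.55 = 0.2754
M/D/1: Lq = ρ²/(2(1−ρ)) = 0.07586/(2·0.7246) = 0.05235

Final: 0.05235


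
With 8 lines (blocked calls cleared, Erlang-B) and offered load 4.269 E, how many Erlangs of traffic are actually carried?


B(8,4.269) = 0.039494 (Erlang-B)
Carried load = a(1 − B) = 4.269·(1 − 0.039494) = 4.269·0.960506 = 4.1004 E

Final: 4.1004 Erlangs


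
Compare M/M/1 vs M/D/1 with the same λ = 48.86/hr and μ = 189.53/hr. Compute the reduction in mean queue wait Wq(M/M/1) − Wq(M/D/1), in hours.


ρ = 48.86/189.53 = 0.2578
Wq(M/M/1) = ρ/(μ−λ) = 0.2578/140.67 = 0.001833 hr
Wq(M/D/1) = ρ/(2(μ−λ)) = 0.0009163 hr
Savings = 0.001833 − 0.0009163 = 0.0009163 hr

Final: 0.0009163 hr


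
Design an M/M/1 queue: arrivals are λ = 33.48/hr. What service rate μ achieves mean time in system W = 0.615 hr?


W = 1/(μ−λ) ⇒ μ − λ = 1/W = 1/0.615 = 1.6260
μ = λ + 1/W = 33.48 + 1.6260 = 35.1060 per hr

Final: 35.1060 /hr


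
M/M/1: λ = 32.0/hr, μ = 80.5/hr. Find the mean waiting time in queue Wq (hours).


ρ = 32.0/80.5 = 0.3975
Wq = ρ/(μ−λ) = 0.3975/(80.5 − 32.0) = 0.3975/48.50 = 0.008196 hr

Final: 0.008196 hr


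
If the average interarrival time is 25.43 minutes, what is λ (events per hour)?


λ = 1/(interarrival time) in consistent units.
1 hour = 60 min, so λ = 60/25.43 = 2.3594 per hour

Final: 2.3594 /hr


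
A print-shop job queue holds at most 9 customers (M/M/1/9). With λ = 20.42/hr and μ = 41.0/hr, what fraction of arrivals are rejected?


ρ = λ/μ = 20.42/41.0 = 0.4980
P_K = (1−ρ)ρ^K/(1−ρ^(K+1)) = (0.5020·0.001886)/(1 − 0.0009391)
= 0.0009465/0.999061 = 0.0009474

Final: 0.0009474


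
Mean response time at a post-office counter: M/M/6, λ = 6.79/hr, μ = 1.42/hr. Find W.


a = 4.7817; ρ = 0.7969; P₀ = 0.006257
Lq = P₀·a^c·ρ/(c!(1−ρ)²) = 2.00800
Wq = Lq/λ = 2.00800/6.79 = 0.29573 hr
W = Wq + 1/μ = 0.29573 + 0.70423 = 0.99995 hr

Final: 0.99995 hr


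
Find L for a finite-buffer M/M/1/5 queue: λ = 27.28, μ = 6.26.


ρ = 27.28/6.26 = 4.3578
L = ρ[1 − (K+1)ρ^K + Kρ^(K+1)] / [(1−ρ)(1−ρ^(K+1))]
Numerator: 4.3578·(1 − 6·1571.629470 + 5·6848.890088) = 108142.424329
Denominator: (-3.3578)·(-6847.890088) = 22994.033490
L = 108142.424329/22994.033490 = 4.7031

Final: 4.7031


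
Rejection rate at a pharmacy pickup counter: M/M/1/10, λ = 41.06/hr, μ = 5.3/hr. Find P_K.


ρ = λ/μ = 41.06/5.3 = 7.7472
P_K = (1−ρ)ρ^K/(1−ρ^(K+1)) = (-6.7472·778808628.267698)/(1 − 6033562693.711639)
= -5254754065.443941/-6033562692.711639 = 0.870921

Final: 0.870921


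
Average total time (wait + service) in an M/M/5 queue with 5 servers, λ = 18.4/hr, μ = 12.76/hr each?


a = 1.4420; ρ = 0.2884; P₀ = 0.236149
Lq = P₀·a^c·ρ/(c!(1−ρ)²) = 0.006988
Wq = Lq/λ = 0.006988/18.4 = 0.0003798 hr
W = Wq + 1/μ = 0.0003798 + 0.07837 = 0.07875 hr

Final: 0.07875 hr


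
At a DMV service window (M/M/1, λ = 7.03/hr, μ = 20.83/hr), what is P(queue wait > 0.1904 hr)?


ρ = 7.03/20.83 = 0.3375
P(Wq > t) = ρ·e^{−(μ−λ)t} = 0.3375·e^{−2.6275}
= 0.3375·0.072257 = 0.024386

Final: 0.024386


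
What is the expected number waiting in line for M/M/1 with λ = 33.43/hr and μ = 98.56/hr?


ρ = 33.43/98.56 = 0.3392
Lq = ρ²/(1−ρ) = 0.1150/0.6608 = 0.1741

Final: 0.1741


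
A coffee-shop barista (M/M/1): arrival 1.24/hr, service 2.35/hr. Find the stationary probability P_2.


ρ = 1.24/2.35 = 0.5277
P_n = (1−ρ)·ρ^n = (1 − 0.5277)·0.5277^2 = 0.4723·0.278425 = 0.131511

Final: 0.131511


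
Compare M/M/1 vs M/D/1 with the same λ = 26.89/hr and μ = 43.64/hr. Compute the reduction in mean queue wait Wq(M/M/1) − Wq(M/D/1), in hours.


ρ = 26.89/43.64 = 0.6162
Wq(M/M/1) = ρ/(μ−λ) = 0.6162/16.75 = 0.03679 hr
Wq(M/D/1) = ρ/(2(μ−λ)) = 0.01839 hr
Savings = 0.03679 − 0.01839 = 0.01839 hr

Final: 0.01839 hr


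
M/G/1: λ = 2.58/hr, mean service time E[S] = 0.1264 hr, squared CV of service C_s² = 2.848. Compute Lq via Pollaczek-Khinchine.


ρ = λ·E[S] = 2.58·0.1264 = 0.3261
Lq = ρ²(1+C_s²)/(2(1−ρ)) = 0.1063·(1+2.848)/(2·0.6739)
= 0.1063·3.8480/1.3478 = 0.30363

Final: 0.30363


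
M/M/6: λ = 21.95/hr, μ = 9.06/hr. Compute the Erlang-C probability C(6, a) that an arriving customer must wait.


a = λ/μ = 2.4227; ρ = a/6 = 0.4038
P₀ = 0.088262 (from M/M/c formula)
C(c,a) = [a^c/(c!(1−ρ))]·P₀ = [202.22645/(720·0.5962)]·0.088262
= 0.47109·0.088262 = 0.041580

Final: 0.041580


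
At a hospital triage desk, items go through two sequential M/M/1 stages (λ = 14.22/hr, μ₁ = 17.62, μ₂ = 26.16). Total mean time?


Each node sees arrival rate λ = 14.22/hr (tandem ⇒ throughput preserved).
W₁ = 1/(μ₁−λ) = 1/(17.62−14.22) = 0.29412 hr
W₂ = 1/(μ₂−λ) = 1/(26.16−14.22) = 0.08375 hr
W_total = W₁ + W₂ = 0.29412 + 0.08375 = 0.37787 hr

Final: 0.37787 hr


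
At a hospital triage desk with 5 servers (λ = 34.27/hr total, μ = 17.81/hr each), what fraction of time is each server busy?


ρ = λ/(cμ) = 34.27/(5·17.81) = 34.27/89.05 = 0.3848

Final: 0.3848


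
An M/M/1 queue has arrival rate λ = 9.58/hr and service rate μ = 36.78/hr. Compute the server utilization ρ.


ρ = λ/μ = 9.58/36.78 = 0.2605

Final: 0.2605


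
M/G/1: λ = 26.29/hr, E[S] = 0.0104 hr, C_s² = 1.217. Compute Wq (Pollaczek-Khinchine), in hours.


ρ = λ·E[S] = 26.29·0.0104 = 0.2734
E[S²] = E[S]²(1+C_s²) = 0.0104²·(1+1.217) = 0.0002398
Wq = λ·E[S²]/(2(1−ρ)) = 26.29·0.0002398/(2·0.7266) = 0.004338 hr

Final: 0.004338 hr


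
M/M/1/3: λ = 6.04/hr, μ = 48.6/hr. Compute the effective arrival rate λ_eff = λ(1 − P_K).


ρ = 0.1243; P_K = (1−ρ)ρ^3/(1−ρ^4) = 0.001681
λ_eff = λ(1 − P_K) = 6.04·(1 − 0.001681) = 6.04·0.998319 = 6.0298 /hr

Final: 6.0298 /hr


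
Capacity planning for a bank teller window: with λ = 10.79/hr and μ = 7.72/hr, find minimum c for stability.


Stability requires cμ > λ ⇔ c > λ/μ.
λ/μ = 10.79/7.72 = 1.3977
Minimum integer c = ⌊1.3977⌋ + 1 = 2
Check: 2·7.72 = 15.44 > 10.79, while 1·7.72 = 7.72 ≤ 10.79

Final: 2 servers


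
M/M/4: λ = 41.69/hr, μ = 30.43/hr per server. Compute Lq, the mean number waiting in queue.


a = λ/μ = 1.3700; ρ = a/4 = 0.3425
P₀ = 0.252502
Lq = P₀·a^c·ρ / (c!·(1−ρ)²) = 0.252502·3.52306·0.3425/(24·0.43230)
= 0.02937

Final: 0.02937


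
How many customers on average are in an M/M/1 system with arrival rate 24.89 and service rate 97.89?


ρ = λ/μ = 24.89/97.89 = 0.2543
L = ρ/(1−ρ) = 0.2543/(1 − 0.2543) = 0.2543/0.7457 = 0.3410

Final: 0.3410


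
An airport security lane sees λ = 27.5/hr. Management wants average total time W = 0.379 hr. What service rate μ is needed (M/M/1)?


W = 1/(μ−λ) ⇒ μ − λ = 1/W = 1/0.379 = 2.6385
μ = λ + 1/W = 27.5 + 2.6385 = 30.1385 per hr

Final: 30.1385 /hr


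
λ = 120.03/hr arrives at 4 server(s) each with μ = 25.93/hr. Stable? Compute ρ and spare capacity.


Total capacity cμ = 4·25.93 = 103.72/hr
ρ = λ/(cμ) = 120.03/103.72 = 1.1573
Stable ⇔ ρ < 1: NO
Spare capacity = cμ − λ = 103.72 − 120.03 = -16.31/hr

Final: ρ = 1.1573; unstable; margin = -16.31/hr


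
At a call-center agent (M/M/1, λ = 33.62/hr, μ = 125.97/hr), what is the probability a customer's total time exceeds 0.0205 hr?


W ~ Exponential(μ−λ) for M/M/1.
μ − λ = 125.97 − 33.62 = 92.3500
P(W > t) = e^{−(μ−λ)t} = e^{−1.8932} = 0.150593

Final: 0.150593


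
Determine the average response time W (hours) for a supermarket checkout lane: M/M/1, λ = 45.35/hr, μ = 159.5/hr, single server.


W = 1/(μ−λ) = 1/(159.5 − 45.35) = 1/114.15 = 0.008760 hr

Final: 0.008760 hr


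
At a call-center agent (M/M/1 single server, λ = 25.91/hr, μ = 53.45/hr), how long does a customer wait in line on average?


ρ = 25.91/53.45 = 0.4848
Wq = ρ/(μ−λ) = 0.4848/(53.45 − 25.91) = 0.4848/27.54 = 0.01760 hr

Final: 0.01760 hr


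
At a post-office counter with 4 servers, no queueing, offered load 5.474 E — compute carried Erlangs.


B(4,5.474) = 0.433981 (Erlang-B)
Carried load = a(1 − B) = 5.474·(1 − 0.433981) = 5.474·0.566019 = 3.0984 E

Final: 3.0984 Erlangs


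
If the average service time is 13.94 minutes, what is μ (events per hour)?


μ = 1/(service time) in consistent units.
1 hour = 60 min, so μ = 60/13.94 = 4.3042 per hour

Final: 4.3042 /hr


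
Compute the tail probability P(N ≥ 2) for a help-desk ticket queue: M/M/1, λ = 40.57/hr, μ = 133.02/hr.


ρ = 40.57/133.02 = 0.3050
P(N ≥ n) = ρ^n = 0.3050^2 = 0.093020

Final: 0.093020


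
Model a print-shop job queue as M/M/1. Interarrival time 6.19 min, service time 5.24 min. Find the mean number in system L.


λ = 60/6.19 = 9.6931 /hr
μ = 60/5.24 = 11.4504 /hr
ρ = λ/μ = 9.6931/11.4504 = 0.8465
L = ρ/(1−ρ) = 0.8465/0.1535 = 5.5158

Final: 5.5158


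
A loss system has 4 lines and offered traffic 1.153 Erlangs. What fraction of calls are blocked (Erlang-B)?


B(c,a) = (a^c/c!) / Σ_{k=0}^{c} a^k/k!
a^4/4! = 0.073639
Σ terms (k=0..4): 1.00000 + 1.15300 + 0.66470 + 0.25547 + 0.07364 = 3.146811
B = 0.073639/3.146811 = 0.023401

Final: 0.023401


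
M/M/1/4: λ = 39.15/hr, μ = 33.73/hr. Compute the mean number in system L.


ρ = 39.15/33.73 = 1.1607
L = ρ[1 − (K+1)ρ^K + Kρ^(K+1)] / [(1−ρ)(1−ρ^(K+1))]
Numerator: 1.1607·(1 − 5·1.814938 + 4·2.106576) = 0.408116
Denominator: (-0.1607)·(-1.106576) = 0.177813
L = 0.408116/0.177813 = 2.2952

Final: 2.2952


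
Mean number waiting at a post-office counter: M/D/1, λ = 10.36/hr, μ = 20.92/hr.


ρ = 10.36/20.92 = 0.4952
M/D/1: Lq = ρ²/(2(1−ρ)) = 0.2452/(2·0.5048) = 0.24292

Final: 0.24292


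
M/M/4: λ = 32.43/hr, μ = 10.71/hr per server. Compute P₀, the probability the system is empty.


a = λ/μ = 32.43/10.71 = 3.0280; ρ = a/c = 0.7570
Σ_{k=0}^{3} a^k/k! (terms k=0..3) = 1.00000 + 3.02801 + 4.58443 + 4.62723 = 13.23967
Tail: a^4/(4!(1−ρ)) = 84.06784/(24·0.2430) = 14.41509
P₀ = 1/(13.23967 + 14.41509) = 1/27.65476 = 0.036160

Final: 0.036160


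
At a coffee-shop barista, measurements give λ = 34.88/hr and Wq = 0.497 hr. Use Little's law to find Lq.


Lq = λWq = 34.88·0.497 = 17.3354

Final: 17.3354


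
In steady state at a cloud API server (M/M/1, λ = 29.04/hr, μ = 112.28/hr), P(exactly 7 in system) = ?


ρ = 29.04/112.28 = 0.2586
P_n = (1−ρ)·ρ^n = (1 − 0.2586)·0.2586^7 = 0.7414·0.00007742 = 0.00005740

Final: 0.00005740


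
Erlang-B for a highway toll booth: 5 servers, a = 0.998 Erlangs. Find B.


B(c,a) = (a^c/c!) / Σ_{k=0}^{c} a^k/k!
a^5/5! = 0.008250
Σ terms (k=0..5): 1.00000 + 0.99800 + 0.49800 + 0.16567 + 0.04133 + 0.008250 = 2.711255
B = 0.008250/2.711255 = 0.003043

Final: 0.003043


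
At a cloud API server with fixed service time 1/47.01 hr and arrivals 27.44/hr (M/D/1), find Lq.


ρ = 27.44/47.01 = 0.5837
M/D/1: Lq = ρ²/(2(1−ρ)) = 0.3407/(2·0.4163) = 0.40922

Final: 0.40922


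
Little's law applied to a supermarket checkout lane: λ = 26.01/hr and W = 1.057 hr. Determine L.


L = λW = 26.01·1.057 = 27.4926

Final: 27.4926


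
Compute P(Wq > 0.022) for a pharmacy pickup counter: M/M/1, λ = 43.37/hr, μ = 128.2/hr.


ρ = 43.37/128.2 = 0.3383
P(Wq > t) = ρ·e^{−(μ−λ)t} = 0.3383·e^{−1.8663}
= 0.3383·0.154701 = 0.052335

Final: 0.052335


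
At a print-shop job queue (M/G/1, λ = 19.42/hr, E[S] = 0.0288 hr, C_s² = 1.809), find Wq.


ρ = λ·E[S] = 19.42·0.0288 = 0.5593
E[S²] = E[S]²(1+C_s²) = 0.0288²·(1+1.809) = 0.002330
Wq = λ·E[S²]/(2(1−ρ)) = 19.42·0.002330/(2·0.4407) = 0.05133 hr

Final: 0.05133 hr


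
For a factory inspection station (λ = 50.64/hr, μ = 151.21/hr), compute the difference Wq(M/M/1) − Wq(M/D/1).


ρ = 50.64/151.21 = 0.3349
Wq(M/M/1) = ρ/(μ−λ) = 0.3349/100.57 = 0.003330 hr
Wq(M/D/1) = ρ/(2(μ−λ)) = 0.001665 hr
Savings = 0.003330 − 0.001665 = 0.001665 hr

Final: 0.001665 hr


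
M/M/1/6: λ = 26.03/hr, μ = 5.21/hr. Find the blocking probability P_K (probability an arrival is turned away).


ρ = λ/μ = 26.03/5.21 = 4.9962
P_K = (1−ρ)ρ^K/(1−ρ^(K+1)) = (-3.9962·15553.161043)/(1 − 77706.100181)
= -62152.939139/-77705.100181 = 0.799857

Final: 0.799857


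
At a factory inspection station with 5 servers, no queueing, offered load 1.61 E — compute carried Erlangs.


B(5,1.61) = 0.018132 (Erlang-B)
Carried load = a(1 − B) = 1.61·(1 − 0.018132) = 1.61·0.981868 = 1.5808 E

Final: 1.5808 Erlangs


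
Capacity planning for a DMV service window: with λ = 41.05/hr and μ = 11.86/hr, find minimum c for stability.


Stability requires cμ > λ ⇔ c > λ/μ.
λ/μ = 41.05/11.86 = 3.4612
Minimum integer c = ⌊3.4612⌋ + 1 = 4
Check: 4·11.86 = 47.44 > 41.05, while 3·11.86 = 35.58 ≤ 41.05

Final: 4 servers


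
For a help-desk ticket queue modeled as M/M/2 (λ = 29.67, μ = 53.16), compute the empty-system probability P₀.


a = λ/μ = 29.67/53.16 = 0.5581; ρ = a/c = 0.2791
Σ_{k=0}^{1} a^k/k! (terms k=0..1) = 1.00000 + 0.55813 = 1.55813
Tail: a^2/(2!(1−ρ)) = 0.31151/(2·0.7209) = 0.21604
P₀ = 1/(1.55813 + 0.21604) = 1/1.77417 = 0.563644

Final: 0.563644


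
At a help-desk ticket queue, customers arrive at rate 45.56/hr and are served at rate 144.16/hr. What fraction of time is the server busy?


ρ = λ/μ = 45.56/144.16 = 0.3160

Final: 0.3160


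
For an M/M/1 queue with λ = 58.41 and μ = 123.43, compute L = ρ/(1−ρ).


ρ = λ/μ = 58.41/123.43 = 0.4732
L = ρ/(1−ρ) = 0.4732/(1 − 0.4732) = 0.4732/0.5268 = 0.8983

Final: 0.8983


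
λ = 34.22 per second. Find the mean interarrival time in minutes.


Mean interarrival time = 1/λ = 1/34.22 second = 0.02922 second
In minutes: 0.02922 × 0.0166667 = 0.0004870 min

Final: 0.0004870 min


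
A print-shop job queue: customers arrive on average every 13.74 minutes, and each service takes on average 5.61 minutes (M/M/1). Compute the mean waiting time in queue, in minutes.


λ = 60/13.74 = 4.3668 /hr
μ = 60/5.61 = 10.6952 /hr
ρ = λ/μ = 4.3668/10.6952 = 0.4083
Wq = ρ/(μ−λ) = 0.4083/(10.6952−4.3668) = 0.06452 hr
In minutes: 0.06452·60 = 3.871 min

Final: 3.871 min


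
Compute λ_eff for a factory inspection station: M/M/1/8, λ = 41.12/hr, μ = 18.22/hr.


ρ = 2.2569; P_K = (1−ρ)ρ^8/(1−ρ^9) = 0.557273
λ_eff = λ(1 − P_K) = 41.12·(1 − 0.557273) = 41.12·0.442727 = 18.2049 /hr

Final: 18.2049 /hr


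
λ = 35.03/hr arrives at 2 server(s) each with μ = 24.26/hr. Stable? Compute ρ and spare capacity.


Total capacity cμ = 2·24.26 = 48.52/hr
ρ = λ/(cμ) = 35.03/48.52 = 0.7220
Stable ⇔ ρ < 1: YES
Spare capacity = cμ − λ = 48.52 − 35.03 = 13.49/hr

Final: ρ = 0.7220; stable; margin = 13.49/hr


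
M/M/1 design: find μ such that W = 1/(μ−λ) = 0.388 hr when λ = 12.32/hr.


W = 1/(μ−λ) ⇒ μ − λ = 1/W = 1/0.388 = 2.5773
μ = λ + 1/W = 12.32 + 2.5773 = 14.8973 per hr

Final: 14.8973 /hr


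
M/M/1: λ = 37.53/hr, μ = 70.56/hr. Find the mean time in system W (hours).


W = 1/(μ−λ) = 1/(70.56 − 37.53) = 1/33.03 = 0.03028 hr

Final: 0.03028 hr


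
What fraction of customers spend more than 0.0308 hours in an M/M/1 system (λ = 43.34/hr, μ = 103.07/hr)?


W ~ Exponential(μ−λ) for M/M/1.
μ − λ = 103.07 − 43.34 = 59.7300
P(W > t) = e^{−(μ−λ)t} = e^{−1.8397} = 0.158868

Final: 0.158868


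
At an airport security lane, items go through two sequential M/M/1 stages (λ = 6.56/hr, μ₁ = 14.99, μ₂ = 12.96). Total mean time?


Each node sees arrival rate λ = 6.56/hr (tandem ⇒ throughput preserved).
W₁ = 1/(μ₁−λ) = 1/(14.99−6.56) = 0.11862 hr
W₂ = 1/(μ₂−λ) = 1/(12.96−6.56) = 0.15625 hr
W_total = W₁ + W₂ = 0.11862 + 0.15625 = 0.27487 hr

Final: 0.27487 hr


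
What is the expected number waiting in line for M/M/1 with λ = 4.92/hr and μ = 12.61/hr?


ρ = 4.92/12.61 = 0.3902
Lq = ρ²/(1−ρ) = 0.1522/0.6098 = 0.2496

Final: 0.2496


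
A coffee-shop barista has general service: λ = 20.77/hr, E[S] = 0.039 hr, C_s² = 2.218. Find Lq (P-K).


ρ = λ·E[S] = 20.77·0.039 = 0.8100
Lq = ρ²(1+C_s²)/(2(1−ρ)) = 0.6561·(1+2.218)/(2·0.1900)
= 0.6561·3.2180/0.3799 = 5.55742

Final: 5.55742


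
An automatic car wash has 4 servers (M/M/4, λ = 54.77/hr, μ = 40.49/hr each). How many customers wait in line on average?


a = λ/μ = 1.3527; ρ = a/4 = 0.3382
P₀ = 0.257014
Lq = P₀·a^c·ρ / (c!·(1−ρ)²) = 0.257014·3.34796·0.3382/(24·0.43802)
= 0.02768

Final: 0.02768


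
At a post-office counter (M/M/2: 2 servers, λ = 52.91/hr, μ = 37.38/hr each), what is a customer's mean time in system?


a = 1.4155; ρ = 0.7077; P₀ = 0.171144
Lq = P₀·a^c·ρ/(c!(1−ρ)²) = 1.42048
Wq = Lq/λ = 1.42048/52.91 = 0.02685 hr
W = Wq + 1/μ = 0.02685 + 0.02675 = 0.05360 hr

Final: 0.05360 hr


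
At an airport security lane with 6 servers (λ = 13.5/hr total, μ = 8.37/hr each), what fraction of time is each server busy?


ρ = λ/(cμ) = 13.5/(6·8.37) = 13.5/50.22 = 0.2688

Final: 0.2688


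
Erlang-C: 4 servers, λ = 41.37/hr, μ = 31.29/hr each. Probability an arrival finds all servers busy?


a = λ/μ = 1.3221; ρ = a/4 = 0.3305
P₀ = 0.265141 (from M/M/c formula)
C(c,a) = [a^c/(c!(1−ρ))]·P₀ = [3.05576/(24·0.6695)]·0.265141
= 0.19019·0.265141 = 0.050427

Final: 0.050427


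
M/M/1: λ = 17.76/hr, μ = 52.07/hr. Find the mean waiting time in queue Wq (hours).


ρ = 17.76/52.07 = 0.3411
Wq = ρ/(μ−λ) = 0.3411/(52.07 − 17.76) = 0.3411/34.31 = 0.009941 hr

Final: 0.009941 hr


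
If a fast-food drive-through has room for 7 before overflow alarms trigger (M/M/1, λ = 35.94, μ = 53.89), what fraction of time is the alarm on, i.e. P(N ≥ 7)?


ρ = 35.94/53.89 = 0.6669
P(N ≥ n) = ρ^n = 0.6669^7 = 0.058680

Final: 0.058680


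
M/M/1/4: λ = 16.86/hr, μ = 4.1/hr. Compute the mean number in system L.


ρ = 16.86/4.1 = 4.1122
L = ρ[1 − (K+1)ρ^K + Kρ^(K+1)] / [(1−ρ)(1−ρ^(K+1))]
Numerator: 4.1122·(1 − 5·285.953130 + 4·1175.895065) = 13466.676675
Denominator: (-3.1122)·(-1174.895065) = 3656.502691
L = 13466.676675/3656.502691 = 3.6829

Final: 3.6829


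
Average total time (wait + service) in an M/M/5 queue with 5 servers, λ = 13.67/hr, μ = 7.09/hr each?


a = 1.9281; ρ = 0.3856; P₀ = 0.144538
Lq = P₀·a^c·ρ/(c!(1−ρ)²) = 0.03279
Wq = Lq/λ = 0.03279/13.67 = 0.002398 hr
W = Wq + 1/μ = 0.002398 + 0.14104 = 0.14344 hr

Final: 0.14344 hr


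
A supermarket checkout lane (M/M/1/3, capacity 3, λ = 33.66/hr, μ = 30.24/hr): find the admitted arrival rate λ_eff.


ρ = 1.1131; P_K = (1−ρ)ρ^3/(1−ρ^4) = 0.291493
λ_eff = λ(1 − P_K) = 33.66·(1 − 0.291493) = 33.66·0.708507 = 23.8484 /hr

Final: 23.8484 /hr


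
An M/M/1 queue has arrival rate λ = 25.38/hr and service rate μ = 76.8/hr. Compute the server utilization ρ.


ρ = λ/μ = 25.38/76.8 = 0.3305

Final: 0.3305


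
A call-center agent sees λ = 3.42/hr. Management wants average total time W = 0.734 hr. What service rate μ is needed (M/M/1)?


W = 1/(μ−λ) ⇒ μ − λ = 1/W = 1/0.734 = 1.3624
μ = λ + 1/W = 3.42 + 1.3624 = 4.7824 per hr

Final: 4.7824 /hr


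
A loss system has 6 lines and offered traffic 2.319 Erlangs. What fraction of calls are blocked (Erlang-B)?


B(c,a) = (a^c/c!) / Σ_{k=0}^{c} a^k/k!
a^6/6! = 0.216009
Σ terms (k=0..6): 1.00000 + 2.31900 + 2.68888 + 2.07850 + 1.20501 + 0.55889 + 0.21601 = 10.066292
B = 0.216009/10.066292 = 0.021459

Final: 0.021459


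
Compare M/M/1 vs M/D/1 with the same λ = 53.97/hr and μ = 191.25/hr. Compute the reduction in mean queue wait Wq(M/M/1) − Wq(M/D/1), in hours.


ρ = 53.97/191.25 = 0.2822
Wq(M/M/1) = ρ/(μ−λ) = 0.2822/137.28 = 0.002056 hr
Wq(M/D/1) = ρ/(2(μ−λ)) = 0.001028 hr
Savings = 0.002056 − 0.001028 = 0.001028 hr

Final: 0.001028 hr


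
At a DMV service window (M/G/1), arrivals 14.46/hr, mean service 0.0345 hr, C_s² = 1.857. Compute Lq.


ρ = λ·E[S] = 14.46·0.0345 = 0.4989
Lq = ρ²(1+C_s²)/(2(1−ρ)) = 0.2489·(1+1.857)/(2·0.5011)
= 0.2489·2.8570/1.0023 = 0.70942

Final: 0.70942


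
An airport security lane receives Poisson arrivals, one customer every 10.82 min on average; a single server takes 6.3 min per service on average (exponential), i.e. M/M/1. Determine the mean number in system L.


λ = 60/10.82 = 5.5453 /hr
μ = 60/6.3 = 9.5238 /hr
ρ = λ/μ = 5.5453/9.5238 = 0.5823
L = ρ/(1−ρ) = 0.5823/0.4177 = 1.3938

Final: 1.3938


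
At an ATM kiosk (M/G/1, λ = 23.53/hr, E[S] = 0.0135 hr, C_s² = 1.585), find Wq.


ρ = λ·E[S] = 23.53·0.0135 = 0.3177
E[S²] = E[S]²(1+C_s²) = 0.0135²·(1+1.585) = 0.0004711
Wq = λ·E[S²]/(2(1−ρ)) = 23.53·0.0004711/(2·0.6823) = 0.008123 hr

Final: 0.008123 hr


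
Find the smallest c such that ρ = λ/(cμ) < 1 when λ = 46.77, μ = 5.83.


Stability requires cμ > λ ⇔ c > λ/μ.
λ/μ = 46.77/5.83 = 8.0223
Minimum integer c = ⌊8.0223⌋ + 1 = 9
Check: 9·5.83 = 52.47 > 46.77, while 8·5.83 = 46.64 ≤ 46.77

Final: 9 servers


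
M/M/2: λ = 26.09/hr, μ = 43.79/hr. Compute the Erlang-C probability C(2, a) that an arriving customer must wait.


a = λ/μ = 0.5958; ρ = a/2 = 0.2979
P₀ = 0.540952 (from M/M/c formula)
C(c,a) = [a^c/(c!(1−ρ))]·P₀ = [0.35498/(2·0.7021)]·0.540952
= 0.25280·0.540952 = 0.136750

Final: 0.136750


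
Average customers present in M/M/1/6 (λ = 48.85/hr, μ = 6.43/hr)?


ρ = 48.85/6.43 = 7.5972
L = ρ[1 − (K+1)ρ^K + Kρ^(K+1)] / [(1−ρ)(1−ρ^(K+1))]
Numerator: 7.5972·(1 − 7·192274.446924 + 6·1460747.547780) = 56360327.834949
Denominator: (-6.5972)·(-1460746.547780) = 9636838.033721
L = 56360327.834949/9636838.033721 = 5.8484

Final: 5.8484


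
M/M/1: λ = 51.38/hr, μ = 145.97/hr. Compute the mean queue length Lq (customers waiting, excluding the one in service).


ρ = 51.38/145.97 = 0.3520
Lq = ρ²/(1−ρ) = 0.1239/0.6480 = 0.1912

Final: 0.1912


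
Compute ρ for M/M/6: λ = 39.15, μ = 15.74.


ρ = λ/(cμ) = 39.15/(6·15.74) = 39.15/94.44 = 0.4145

Final: 0.4145


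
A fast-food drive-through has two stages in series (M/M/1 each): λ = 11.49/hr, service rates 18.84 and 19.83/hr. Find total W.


Each node sees arrival rate λ = 11.49/hr (tandem ⇒ throughput preserved).
W₁ = 1/(μ₁−λ) = 1/(18.84−11.49) = 0.13605 hr
W₂ = 1/(μ₂−λ) = 1/(19.83−11.49) = 0.11990 hr
W_total = W₁ + W₂ = 0.13605 + 0.11990 = 0.25596 hr

Final: 0.25596 hr


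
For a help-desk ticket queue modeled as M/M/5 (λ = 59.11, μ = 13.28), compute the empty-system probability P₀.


a = λ/μ = 59.11/13.28 = 4.4511; ρ = a/c = 0.8902
Σ_{k=0}^{4} a^k/k! (terms k=0..4) = 1.00000 + 4.45105 + 9.90594 + 14.69729 + 16.35461 = 46.40890
Tail: a^5/(5!(1−ρ)) = 1747.08656/(120·0.1098) = 132.60922
P₀ = 1/(46.40890 + 132.60922) = 1/179.01813 = 0.005586

Final: 0.005586


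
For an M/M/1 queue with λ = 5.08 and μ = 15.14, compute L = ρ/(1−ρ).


ρ = λ/μ = 5.08/15.14 = 0.3355
L = ρ/(1−ρ) = 0.3355/(1 − 0.3355) = 0.3355/0.6645 = 0.5050

Final: 0.5050


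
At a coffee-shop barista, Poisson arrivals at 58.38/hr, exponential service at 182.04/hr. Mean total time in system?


W = 1/(μ−λ) = 1/(182.04 − 58.38) = 1/123.66 = 0.008087 hr

Final: 0.008087 hr


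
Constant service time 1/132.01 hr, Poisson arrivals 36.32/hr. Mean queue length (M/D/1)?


ρ = 36.32/132.01 = 0.2751
M/D/1: Lq = ρ²/(2(1−ρ)) = 0.07570/(2·0.7249) = 0.05221

Final: 0.05221


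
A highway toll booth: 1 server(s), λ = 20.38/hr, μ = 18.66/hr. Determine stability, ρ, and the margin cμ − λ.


Total capacity cμ = 1·18.66 = 18.66/hr
ρ = λ/(cμ) = 20.38/18.66 = 1.0922
Stable ⇔ ρ < 1: NO
Spare capacity = cμ − λ = 18.66 − 20.38 = -1.72/hr

Final: ρ = 1.0922; unstable; margin = -1.72/hr


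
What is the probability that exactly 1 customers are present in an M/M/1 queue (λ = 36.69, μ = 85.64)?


ρ = 36.69/85.64 = 0.4284
P_n = (1−ρ)·ρ^n = (1 − 0.4284)·0.4284^1 = 0.5716·0.428421 = 0.244876

Final: 0.244876


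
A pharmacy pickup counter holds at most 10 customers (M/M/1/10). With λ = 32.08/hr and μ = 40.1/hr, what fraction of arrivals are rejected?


ρ = λ/μ = 32.08/40.1 = 0.8000
P_K = (1−ρ)ρ^K/(1−ρ^(K+1)) = (0.2000·0.107374)/(1 − 0.085899)
= 0.021475/0.914101 = 0.023493

Final: 0.023493


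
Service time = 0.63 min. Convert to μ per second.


μ = 1/(service time) in consistent units.
1 second = 0.0166667 min, so μ = 0.0166667/0.63 = 0.02646 per second

Final: 0.02646 /sec


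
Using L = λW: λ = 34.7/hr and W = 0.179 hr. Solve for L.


L = λW = 34.7·0.179 = 6.2113

Final: 6.2113


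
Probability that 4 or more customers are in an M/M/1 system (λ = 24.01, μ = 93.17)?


ρ = 24.01/93.17 = 0.2577
P(N ≥ n) = ρ^n = 0.2577^4 = 0.004410

Final: 0.004410


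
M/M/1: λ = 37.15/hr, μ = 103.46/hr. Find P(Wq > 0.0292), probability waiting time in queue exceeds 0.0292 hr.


ρ = 37.15/103.46 = 0.3591
P(Wq > t) = ρ·e^{−(μ−λ)t} = 0.3591·e^{−1.9363}
= 0.3591·0.144244 = 0.051794

Final: 0.051794


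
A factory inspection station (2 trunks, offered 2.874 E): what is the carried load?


B(2,2.874) = 0.515988 (Erlang-B)
Carried load = a(1 − B) = 2.874·(1 − 0.515988) = 2.874·0.484012 = 1.3910 E

Final: 1.3910 Erlangs


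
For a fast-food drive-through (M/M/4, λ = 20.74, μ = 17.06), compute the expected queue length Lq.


a = λ/μ = 1.2157; ρ = a/4 = 0.3039
P₀ = 0.295430
Lq = P₀·a^c·ρ / (c!·(1−ρ)²) = 0.295430·2.18433·0.3039/(24·0.48452)
= 0.01687

Final: 0.01687


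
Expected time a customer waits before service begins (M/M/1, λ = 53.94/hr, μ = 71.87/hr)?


ρ = 53.94/71.87 = 0.7505
Wq = ρ/(μ−λ) = 0.7505/(71.87 − 53.94) = 0.7505/17.93 = 0.04186 hr

Final: 0.04186 hr


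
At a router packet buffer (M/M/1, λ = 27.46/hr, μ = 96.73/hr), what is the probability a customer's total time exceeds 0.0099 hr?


W ~ Exponential(μ−λ) for M/M/1.
μ − λ = 96.73 − 27.46 = 69.2700
P(W > t) = e^{−(μ−λ)t} = e^{−0.6858} = 0.503701

Final: 0.503701


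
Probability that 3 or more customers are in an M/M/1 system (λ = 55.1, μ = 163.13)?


ρ = 55.1/163.13 = 0.3378
P(N ≥ n) = ρ^n = 0.3378^3 = 0.038535

Final: 0.038535


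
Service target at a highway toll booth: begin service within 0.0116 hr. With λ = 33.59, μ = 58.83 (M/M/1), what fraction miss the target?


ρ = 33.59/58.83 = 0.5710
P(Wq > t) = ρ·e^{−(μ−λ)t} = 0.5710·e^{−0.2928}
= 0.5710·0.746183 = 0.426046

Final: 0.426046


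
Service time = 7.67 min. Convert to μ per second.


μ = 1/(service time) in consistent units.
1 second = 0.0166667 min, so μ = 0.0166667/7.67 = 0.002173 per second

Final: 0.002173 /sec


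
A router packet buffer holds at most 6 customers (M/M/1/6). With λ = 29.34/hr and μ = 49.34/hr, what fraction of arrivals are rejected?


ρ = λ/μ = 29.34/49.34 = 0.5946
P_K = (1−ρ)ρ^K/(1−ρ^(K+1)) = (0.4054·0.044215)/(1 − 0.026292)
= 0.017922/0.973708 = 0.018406

Final: 0.018406


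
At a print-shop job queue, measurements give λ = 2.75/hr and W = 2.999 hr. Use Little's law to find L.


L = λW = 2.75·2.999 = 8.2473

Final: 8.2473


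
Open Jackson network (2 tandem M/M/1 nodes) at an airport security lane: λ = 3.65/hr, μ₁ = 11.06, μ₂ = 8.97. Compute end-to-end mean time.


Each node sees arrival rate λ = 3.65/hr (tandem ⇒ throughput preserved).
W₁ = 1/(μ₁−λ) = 1/(11.06−3.65) = 0.13495 hr
W₂ = 1/(μ₂−λ) = 1/(8.97−3.65) = 0.18797 hr
W_total = W₁ + W₂ = 0.13495 + 0.18797 = 0.32292 hr

Final: 0.32292 hr


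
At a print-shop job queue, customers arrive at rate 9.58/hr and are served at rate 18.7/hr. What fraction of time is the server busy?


ρ = λ/μ = 9.58/18.7 = 0.5123

Final: 0.5123


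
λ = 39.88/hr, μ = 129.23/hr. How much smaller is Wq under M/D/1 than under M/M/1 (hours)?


ρ = 39.88/129.23 = 0.3086
Wq(M/M/1) = ρ/(μ−λ) = 0.3086/89.35 = 0.003454 hr
Wq(M/D/1) = ρ/(2(μ−λ)) = 0.001727 hr
Savings = 0.003454 − 0.001727 = 0.001727 hr

Final: 0.001727 hr


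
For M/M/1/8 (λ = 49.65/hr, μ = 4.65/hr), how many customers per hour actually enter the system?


ρ = 10.6774; P_K = (1−ρ)ρ^8/(1−ρ^9) = 0.906344
λ_eff = λ(1 − P_K) = 49.65·(1 − 0.906344) = 49.65·0.093656 = 4.6500 /hr

Final: 4.6500 /hr
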